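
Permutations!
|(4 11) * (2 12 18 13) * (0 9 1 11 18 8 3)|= 11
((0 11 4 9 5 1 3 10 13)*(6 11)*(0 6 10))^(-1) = ((0 10 13 6 11 4 9 5 1 3))^(-1) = (0 3 1 5 9 4 11 6 13 10)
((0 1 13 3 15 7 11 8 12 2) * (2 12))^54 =((0 1 13 3 15 7 11 8 2))^54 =(15)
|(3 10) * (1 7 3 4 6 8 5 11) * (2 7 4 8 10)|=21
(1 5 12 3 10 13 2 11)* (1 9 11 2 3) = (1 5 12)(3 10 13)(9 11) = [0, 5, 2, 10, 4, 12, 6, 7, 8, 11, 13, 9, 1, 3]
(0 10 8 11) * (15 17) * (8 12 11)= [10, 1, 2, 3, 4, 5, 6, 7, 8, 9, 12, 0, 11, 13, 14, 17, 16, 15]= (0 10 12 11)(15 17)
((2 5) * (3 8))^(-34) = ((2 5)(3 8))^(-34) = (8)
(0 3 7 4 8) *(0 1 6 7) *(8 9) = [3, 6, 2, 0, 9, 5, 7, 4, 1, 8] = (0 3)(1 6 7 4 9 8)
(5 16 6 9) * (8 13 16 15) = [0, 1, 2, 3, 4, 15, 9, 7, 13, 5, 10, 11, 12, 16, 14, 8, 6] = (5 15 8 13 16 6 9)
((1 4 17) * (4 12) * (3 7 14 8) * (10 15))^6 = (1 4)(3 14)(7 8)(12 17)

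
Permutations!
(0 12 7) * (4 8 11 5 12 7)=(0 7)(4 8 11 5 12)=[7, 1, 2, 3, 8, 12, 6, 0, 11, 9, 10, 5, 4]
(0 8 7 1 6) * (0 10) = (0 8 7 1 6 10) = [8, 6, 2, 3, 4, 5, 10, 1, 7, 9, 0]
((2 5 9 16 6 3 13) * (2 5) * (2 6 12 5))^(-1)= ((2 6 3 13)(5 9 16 12))^(-1)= (2 13 3 6)(5 12 16 9)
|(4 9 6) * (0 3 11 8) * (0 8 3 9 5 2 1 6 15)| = |(0 9 15)(1 6 4 5 2)(3 11)| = 30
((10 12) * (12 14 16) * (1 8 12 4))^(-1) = (1 4 16 14 10 12 8)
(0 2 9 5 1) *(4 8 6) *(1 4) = (0 2 9 5 4 8 6 1) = [2, 0, 9, 3, 8, 4, 1, 7, 6, 5]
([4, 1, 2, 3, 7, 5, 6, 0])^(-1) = [7, 1, 2, 3, 0, 5, 6, 4]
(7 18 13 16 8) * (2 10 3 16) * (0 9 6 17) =(0 9 6 17)(2 10 3 16 8 7 18 13) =[9, 1, 10, 16, 4, 5, 17, 18, 7, 6, 3, 11, 12, 2, 14, 15, 8, 0, 13]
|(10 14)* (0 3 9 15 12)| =|(0 3 9 15 12)(10 14)| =10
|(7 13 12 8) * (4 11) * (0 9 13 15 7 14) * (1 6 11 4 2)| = 12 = |(0 9 13 12 8 14)(1 6 11 2)(7 15)|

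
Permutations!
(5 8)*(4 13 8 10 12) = [0, 1, 2, 3, 13, 10, 6, 7, 5, 9, 12, 11, 4, 8] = (4 13 8 5 10 12)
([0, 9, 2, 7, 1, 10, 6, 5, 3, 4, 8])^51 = [0, 1, 2, 7, 4, 10, 6, 5, 3, 9, 8]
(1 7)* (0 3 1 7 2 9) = (0 3 1 2 9) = [3, 2, 9, 1, 4, 5, 6, 7, 8, 0]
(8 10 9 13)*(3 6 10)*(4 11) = [0, 1, 2, 6, 11, 5, 10, 7, 3, 13, 9, 4, 12, 8] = (3 6 10 9 13 8)(4 11)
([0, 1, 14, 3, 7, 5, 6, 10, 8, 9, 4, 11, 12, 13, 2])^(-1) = [0, 1, 14, 3, 10, 5, 6, 4, 8, 9, 7, 11, 12, 13, 2]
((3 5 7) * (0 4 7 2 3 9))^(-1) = (0 9 7 4)(2 5 3)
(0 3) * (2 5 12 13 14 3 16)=(0 16 2 5 12 13 14 3)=[16, 1, 5, 0, 4, 12, 6, 7, 8, 9, 10, 11, 13, 14, 3, 15, 2]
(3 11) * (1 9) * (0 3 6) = (0 3 11 6)(1 9) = [3, 9, 2, 11, 4, 5, 0, 7, 8, 1, 10, 6]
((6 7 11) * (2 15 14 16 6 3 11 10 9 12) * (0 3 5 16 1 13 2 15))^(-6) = (0 12 5 1 7)(2 9 11 14 6)(3 15 16 13 10)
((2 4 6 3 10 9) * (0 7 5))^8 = (0 5 7)(2 6 10)(3 9 4) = ((0 7 5)(2 4 6 3 10 9))^8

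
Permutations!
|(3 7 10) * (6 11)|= |(3 7 10)(6 11)|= 6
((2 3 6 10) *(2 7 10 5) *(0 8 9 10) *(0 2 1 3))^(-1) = (0 2 7 10 9 8)(1 5 6 3)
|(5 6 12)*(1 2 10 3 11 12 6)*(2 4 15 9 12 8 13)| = 6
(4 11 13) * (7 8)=(4 11 13)(7 8)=[0, 1, 2, 3, 11, 5, 6, 8, 7, 9, 10, 13, 12, 4]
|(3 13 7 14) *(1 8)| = 4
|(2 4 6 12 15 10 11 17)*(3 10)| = |(2 4 6 12 15 3 10 11 17)| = 9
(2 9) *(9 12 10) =(2 12 10 9) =[0, 1, 12, 3, 4, 5, 6, 7, 8, 2, 9, 11, 10]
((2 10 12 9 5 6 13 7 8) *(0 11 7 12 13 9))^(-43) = ((0 11 7 8 2 10 13 12)(5 6 9))^(-43) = (0 10 7 12 2 11 13 8)(5 9 6)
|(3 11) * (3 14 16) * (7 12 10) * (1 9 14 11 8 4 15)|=24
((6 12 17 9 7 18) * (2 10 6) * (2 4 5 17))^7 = ((2 10 6 12)(4 5 17 9 7 18))^7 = (2 12 6 10)(4 5 17 9 7 18)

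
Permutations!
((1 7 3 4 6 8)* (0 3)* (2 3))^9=(0 2 3 4 6 8 1 7)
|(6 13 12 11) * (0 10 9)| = |(0 10 9)(6 13 12 11)| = 12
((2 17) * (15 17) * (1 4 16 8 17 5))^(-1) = ((1 4 16 8 17 2 15 5))^(-1) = (1 5 15 2 17 8 16 4)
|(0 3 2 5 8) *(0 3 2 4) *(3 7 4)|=|(0 2 5 8 7 4)|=6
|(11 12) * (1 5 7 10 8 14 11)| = |(1 5 7 10 8 14 11 12)| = 8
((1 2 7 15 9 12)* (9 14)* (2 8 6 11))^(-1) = ((1 8 6 11 2 7 15 14 9 12))^(-1) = (1 12 9 14 15 7 2 11 6 8)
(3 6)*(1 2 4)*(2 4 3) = (1 4)(2 3 6) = [0, 4, 3, 6, 1, 5, 2]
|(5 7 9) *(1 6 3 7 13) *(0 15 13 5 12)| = 9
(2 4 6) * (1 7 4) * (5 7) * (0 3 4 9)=(0 3 4 6 2 1 5 7 9)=[3, 5, 1, 4, 6, 7, 2, 9, 8, 0]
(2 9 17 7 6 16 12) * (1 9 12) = (1 9 17 7 6 16)(2 12) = [0, 9, 12, 3, 4, 5, 16, 6, 8, 17, 10, 11, 2, 13, 14, 15, 1, 7]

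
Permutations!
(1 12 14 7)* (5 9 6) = (1 12 14 7)(5 9 6) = [0, 12, 2, 3, 4, 9, 5, 1, 8, 6, 10, 11, 14, 13, 7]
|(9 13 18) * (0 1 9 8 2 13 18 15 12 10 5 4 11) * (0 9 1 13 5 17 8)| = 13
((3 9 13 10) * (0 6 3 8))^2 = ((0 6 3 9 13 10 8))^2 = (0 3 13 8 6 9 10)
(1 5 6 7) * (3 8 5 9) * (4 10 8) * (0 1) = (0 1 9 3 4 10 8 5 6 7) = [1, 9, 2, 4, 10, 6, 7, 0, 5, 3, 8]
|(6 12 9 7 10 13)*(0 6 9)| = |(0 6 12)(7 10 13 9)| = 12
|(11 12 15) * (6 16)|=6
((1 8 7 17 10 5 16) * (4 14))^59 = (1 17 16 7 5 8 10)(4 14)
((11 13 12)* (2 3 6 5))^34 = ((2 3 6 5)(11 13 12))^34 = (2 6)(3 5)(11 13 12)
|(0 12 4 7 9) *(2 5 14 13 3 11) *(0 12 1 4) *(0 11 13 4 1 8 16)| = 24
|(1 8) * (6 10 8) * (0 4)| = |(0 4)(1 6 10 8)| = 4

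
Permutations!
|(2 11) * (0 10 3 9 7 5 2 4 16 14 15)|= 12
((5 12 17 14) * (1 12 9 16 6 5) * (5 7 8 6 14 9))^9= ((1 12 17 9 16 14)(6 7 8))^9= (1 9)(12 16)(14 17)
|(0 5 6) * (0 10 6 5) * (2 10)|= 3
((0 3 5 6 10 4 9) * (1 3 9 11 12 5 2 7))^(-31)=(0 9)(1 3 2 7)(4 10 6 5 12 11)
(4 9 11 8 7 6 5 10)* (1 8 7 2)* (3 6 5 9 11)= [0, 8, 1, 6, 11, 10, 9, 5, 2, 3, 4, 7]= (1 8 2)(3 6 9)(4 11 7 5 10)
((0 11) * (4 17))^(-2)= ((0 11)(4 17))^(-2)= (17)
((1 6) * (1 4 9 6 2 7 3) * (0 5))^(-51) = ((0 5)(1 2 7 3)(4 9 6))^(-51) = (9)(0 5)(1 2 7 3)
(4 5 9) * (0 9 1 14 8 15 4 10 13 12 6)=(0 9 10 13 12 6)(1 14 8 15 4 5)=[9, 14, 2, 3, 5, 1, 0, 7, 15, 10, 13, 11, 6, 12, 8, 4]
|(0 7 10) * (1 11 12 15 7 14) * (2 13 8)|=24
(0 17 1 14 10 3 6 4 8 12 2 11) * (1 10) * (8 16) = (0 17 10 3 6 4 16 8 12 2 11)(1 14) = [17, 14, 11, 6, 16, 5, 4, 7, 12, 9, 3, 0, 2, 13, 1, 15, 8, 10]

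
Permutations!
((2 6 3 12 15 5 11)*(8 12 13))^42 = ((2 6 3 13 8 12 15 5 11))^42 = (2 15 13)(3 11 12)(5 8 6)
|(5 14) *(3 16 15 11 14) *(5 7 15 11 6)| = 8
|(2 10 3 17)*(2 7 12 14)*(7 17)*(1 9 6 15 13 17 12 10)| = |(1 9 6 15 13 17 12 14 2)(3 7 10)| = 9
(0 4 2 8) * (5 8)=(0 4 2 5 8)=[4, 1, 5, 3, 2, 8, 6, 7, 0]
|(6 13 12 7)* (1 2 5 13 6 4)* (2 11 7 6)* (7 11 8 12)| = 9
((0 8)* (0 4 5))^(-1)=((0 8 4 5))^(-1)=(0 5 4 8)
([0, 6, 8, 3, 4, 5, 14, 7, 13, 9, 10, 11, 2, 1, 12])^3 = (1 12 13 14 8 6 2)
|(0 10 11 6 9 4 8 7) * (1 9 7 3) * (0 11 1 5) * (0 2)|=9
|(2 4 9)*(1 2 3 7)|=|(1 2 4 9 3 7)|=6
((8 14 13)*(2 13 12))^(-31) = (2 12 14 8 13) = ((2 13 8 14 12))^(-31)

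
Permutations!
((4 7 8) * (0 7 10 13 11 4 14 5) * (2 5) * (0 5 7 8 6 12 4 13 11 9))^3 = ((0 8 14 2 7 6 12 4 10 11 13 9))^3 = (0 2 12 11)(4 13 8 7)(6 10 9 14)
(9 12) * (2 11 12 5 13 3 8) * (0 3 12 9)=(0 3 8 2 11 9 5 13 12)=[3, 1, 11, 8, 4, 13, 6, 7, 2, 5, 10, 9, 0, 12]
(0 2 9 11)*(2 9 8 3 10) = [9, 1, 8, 10, 4, 5, 6, 7, 3, 11, 2, 0] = (0 9 11)(2 8 3 10)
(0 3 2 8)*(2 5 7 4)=(0 3 5 7 4 2 8)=[3, 1, 8, 5, 2, 7, 6, 4, 0]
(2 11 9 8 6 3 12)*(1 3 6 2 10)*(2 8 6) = (1 3 12 10)(2 11 9 6) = [0, 3, 11, 12, 4, 5, 2, 7, 8, 6, 1, 9, 10]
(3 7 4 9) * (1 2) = (1 2)(3 7 4 9) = [0, 2, 1, 7, 9, 5, 6, 4, 8, 3]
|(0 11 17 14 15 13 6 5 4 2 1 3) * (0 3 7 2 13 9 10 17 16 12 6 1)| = 55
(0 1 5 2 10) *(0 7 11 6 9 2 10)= (0 1 5 10 7 11 6 9 2)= [1, 5, 0, 3, 4, 10, 9, 11, 8, 2, 7, 6]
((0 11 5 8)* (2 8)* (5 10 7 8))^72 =(0 10 8 11 7)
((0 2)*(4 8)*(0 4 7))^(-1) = ((0 2 4 8 7))^(-1) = (0 7 8 4 2)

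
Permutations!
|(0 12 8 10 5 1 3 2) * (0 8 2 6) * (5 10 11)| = 9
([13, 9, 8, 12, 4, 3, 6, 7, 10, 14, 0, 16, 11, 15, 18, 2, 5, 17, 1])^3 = (0 2)(1 18 14 9)(3 16 12 5 11)(8 13)(10 15)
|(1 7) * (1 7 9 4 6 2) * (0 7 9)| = |(0 7 9 4 6 2 1)| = 7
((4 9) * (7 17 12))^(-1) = (4 9)(7 12 17)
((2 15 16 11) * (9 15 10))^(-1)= ((2 10 9 15 16 11))^(-1)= (2 11 16 15 9 10)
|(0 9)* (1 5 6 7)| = 4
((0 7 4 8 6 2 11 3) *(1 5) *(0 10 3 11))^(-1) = (11)(0 2 6 8 4 7)(1 5)(3 10)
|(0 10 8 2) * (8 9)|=|(0 10 9 8 2)|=5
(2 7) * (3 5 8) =[0, 1, 7, 5, 4, 8, 6, 2, 3] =(2 7)(3 5 8)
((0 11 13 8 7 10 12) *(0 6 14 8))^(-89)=((0 11 13)(6 14 8 7 10 12))^(-89)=(0 11 13)(6 14 8 7 10 12)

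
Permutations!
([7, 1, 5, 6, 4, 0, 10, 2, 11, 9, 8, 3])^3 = [5, 1, 7, 8, 4, 2, 11, 0, 6, 9, 3, 10]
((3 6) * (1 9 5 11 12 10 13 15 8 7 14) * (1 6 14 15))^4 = (1 12 9 10 5 13 11)(3 14 6)(7 15 8)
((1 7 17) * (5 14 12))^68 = (1 17 7)(5 12 14) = ((1 7 17)(5 14 12))^68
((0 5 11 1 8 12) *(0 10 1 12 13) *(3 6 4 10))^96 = (0 1 6 11 13 10 3 5 8 4 12)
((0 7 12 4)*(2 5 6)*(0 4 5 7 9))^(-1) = ((0 9)(2 7 12 5 6))^(-1) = (0 9)(2 6 5 12 7)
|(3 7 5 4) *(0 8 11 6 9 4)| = |(0 8 11 6 9 4 3 7 5)| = 9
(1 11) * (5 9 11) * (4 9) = (1 5 4 9 11) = [0, 5, 2, 3, 9, 4, 6, 7, 8, 11, 10, 1]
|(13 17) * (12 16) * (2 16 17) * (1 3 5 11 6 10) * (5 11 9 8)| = 15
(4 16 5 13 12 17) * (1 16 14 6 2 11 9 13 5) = (1 16)(2 11 9 13 12 17 4 14 6) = [0, 16, 11, 3, 14, 5, 2, 7, 8, 13, 10, 9, 17, 12, 6, 15, 1, 4]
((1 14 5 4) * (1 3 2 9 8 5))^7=((1 14)(2 9 8 5 4 3))^7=(1 14)(2 9 8 5 4 3)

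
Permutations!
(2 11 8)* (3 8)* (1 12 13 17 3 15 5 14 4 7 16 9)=[0, 12, 11, 8, 7, 14, 6, 16, 2, 1, 10, 15, 13, 17, 4, 5, 9, 3]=(1 12 13 17 3 8 2 11 15 5 14 4 7 16 9)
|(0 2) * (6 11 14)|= 6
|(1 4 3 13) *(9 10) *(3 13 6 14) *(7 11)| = 6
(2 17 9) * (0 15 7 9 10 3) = (0 15 7 9 2 17 10 3) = [15, 1, 17, 0, 4, 5, 6, 9, 8, 2, 3, 11, 12, 13, 14, 7, 16, 10]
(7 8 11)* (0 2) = [2, 1, 0, 3, 4, 5, 6, 8, 11, 9, 10, 7] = (0 2)(7 8 11)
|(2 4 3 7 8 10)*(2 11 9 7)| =|(2 4 3)(7 8 10 11 9)| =15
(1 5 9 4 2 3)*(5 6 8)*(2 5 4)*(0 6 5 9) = (0 6 8 4 9 2 3 1 5) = [6, 5, 3, 1, 9, 0, 8, 7, 4, 2]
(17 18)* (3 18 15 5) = (3 18 17 15 5) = [0, 1, 2, 18, 4, 3, 6, 7, 8, 9, 10, 11, 12, 13, 14, 5, 16, 15, 17]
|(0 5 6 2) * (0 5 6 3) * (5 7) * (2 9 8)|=8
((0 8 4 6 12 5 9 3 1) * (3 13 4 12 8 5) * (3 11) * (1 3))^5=(0 6)(1 4)(5 8)(9 12)(11 13)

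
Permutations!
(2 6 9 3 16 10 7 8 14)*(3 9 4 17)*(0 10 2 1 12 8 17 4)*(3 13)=(0 10 7 17 13 3 16 2 6)(1 12 8 14)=[10, 12, 6, 16, 4, 5, 0, 17, 14, 9, 7, 11, 8, 3, 1, 15, 2, 13]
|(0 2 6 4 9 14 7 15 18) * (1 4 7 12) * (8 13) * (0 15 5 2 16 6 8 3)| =|(0 16 6 7 5 2 8 13 3)(1 4 9 14 12)(15 18)| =90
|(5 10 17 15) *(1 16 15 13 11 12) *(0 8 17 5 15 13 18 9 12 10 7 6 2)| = 15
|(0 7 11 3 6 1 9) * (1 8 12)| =9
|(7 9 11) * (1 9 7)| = |(1 9 11)| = 3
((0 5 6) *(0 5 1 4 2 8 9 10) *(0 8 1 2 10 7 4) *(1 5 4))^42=(0 5 4 8 7)(1 2 6 10 9)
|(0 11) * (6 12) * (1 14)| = 2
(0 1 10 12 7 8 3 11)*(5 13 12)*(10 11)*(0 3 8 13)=[1, 11, 2, 10, 4, 0, 6, 13, 8, 9, 5, 3, 7, 12]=(0 1 11 3 10 5)(7 13 12)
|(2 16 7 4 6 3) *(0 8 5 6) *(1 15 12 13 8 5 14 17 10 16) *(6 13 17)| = 16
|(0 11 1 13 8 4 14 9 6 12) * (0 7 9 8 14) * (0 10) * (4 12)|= |(0 11 1 13 14 8 12 7 9 6 4 10)|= 12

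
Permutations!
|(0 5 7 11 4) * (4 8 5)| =|(0 4)(5 7 11 8)| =4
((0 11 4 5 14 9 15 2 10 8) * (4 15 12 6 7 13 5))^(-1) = (0 8 10 2 15 11)(5 13 7 6 12 9 14)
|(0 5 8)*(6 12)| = 6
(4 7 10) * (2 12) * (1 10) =(1 10 4 7)(2 12) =[0, 10, 12, 3, 7, 5, 6, 1, 8, 9, 4, 11, 2]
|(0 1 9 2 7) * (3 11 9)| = |(0 1 3 11 9 2 7)| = 7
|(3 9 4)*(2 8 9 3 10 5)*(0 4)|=7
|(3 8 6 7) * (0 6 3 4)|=|(0 6 7 4)(3 8)|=4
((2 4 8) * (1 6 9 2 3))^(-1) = (1 3 8 4 2 9 6)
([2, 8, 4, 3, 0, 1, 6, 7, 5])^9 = [0, 1, 2, 3, 4, 5, 6, 7, 8]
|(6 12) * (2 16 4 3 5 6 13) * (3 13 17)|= |(2 16 4 13)(3 5 6 12 17)|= 20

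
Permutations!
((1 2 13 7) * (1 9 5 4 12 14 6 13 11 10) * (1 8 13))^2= ((1 2 11 10 8 13 7 9 5 4 12 14 6))^2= (1 11 8 7 5 12 6 2 10 13 9 4 14)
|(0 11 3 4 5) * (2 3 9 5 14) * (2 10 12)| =12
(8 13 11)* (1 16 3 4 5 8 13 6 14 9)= (1 16 3 4 5 8 6 14 9)(11 13)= [0, 16, 2, 4, 5, 8, 14, 7, 6, 1, 10, 13, 12, 11, 9, 15, 3]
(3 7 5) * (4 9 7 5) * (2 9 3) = (2 9 7 4 3 5) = [0, 1, 9, 5, 3, 2, 6, 4, 8, 7]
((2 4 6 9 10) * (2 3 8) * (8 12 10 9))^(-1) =((2 4 6 8)(3 12 10))^(-1) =(2 8 6 4)(3 10 12)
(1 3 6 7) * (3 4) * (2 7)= [0, 4, 7, 6, 3, 5, 2, 1]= (1 4 3 6 2 7)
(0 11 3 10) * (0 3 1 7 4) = [11, 7, 2, 10, 0, 5, 6, 4, 8, 9, 3, 1] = (0 11 1 7 4)(3 10)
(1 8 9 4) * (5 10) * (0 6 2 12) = [6, 8, 12, 3, 1, 10, 2, 7, 9, 4, 5, 11, 0] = (0 6 2 12)(1 8 9 4)(5 10)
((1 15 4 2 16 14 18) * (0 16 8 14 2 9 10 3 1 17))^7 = (18)(1 15 4 9 10 3)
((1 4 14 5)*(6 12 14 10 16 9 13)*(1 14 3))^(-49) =((1 4 10 16 9 13 6 12 3)(5 14))^(-49) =(1 13 4 6 10 12 16 3 9)(5 14)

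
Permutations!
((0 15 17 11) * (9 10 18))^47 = ((0 15 17 11)(9 10 18))^47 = (0 11 17 15)(9 18 10)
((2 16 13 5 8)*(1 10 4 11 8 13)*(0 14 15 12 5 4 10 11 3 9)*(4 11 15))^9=(16)(0 9 3 4 14)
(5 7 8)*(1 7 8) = (1 7)(5 8) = [0, 7, 2, 3, 4, 8, 6, 1, 5]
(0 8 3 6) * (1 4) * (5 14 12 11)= (0 8 3 6)(1 4)(5 14 12 11)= [8, 4, 2, 6, 1, 14, 0, 7, 3, 9, 10, 5, 11, 13, 12]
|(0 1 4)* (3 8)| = |(0 1 4)(3 8)| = 6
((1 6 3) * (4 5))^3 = (6)(4 5)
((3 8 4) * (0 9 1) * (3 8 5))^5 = (0 1 9)(3 5)(4 8)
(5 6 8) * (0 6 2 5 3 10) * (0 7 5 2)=[6, 1, 2, 10, 4, 0, 8, 5, 3, 9, 7]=(0 6 8 3 10 7 5)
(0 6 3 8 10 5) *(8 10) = [6, 1, 2, 10, 4, 0, 3, 7, 8, 9, 5] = (0 6 3 10 5)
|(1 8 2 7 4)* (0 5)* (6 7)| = 6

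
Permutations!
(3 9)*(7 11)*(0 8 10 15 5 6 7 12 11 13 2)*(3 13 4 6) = (0 8 10 15 5 3 9 13 2)(4 6 7)(11 12) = [8, 1, 0, 9, 6, 3, 7, 4, 10, 13, 15, 12, 11, 2, 14, 5]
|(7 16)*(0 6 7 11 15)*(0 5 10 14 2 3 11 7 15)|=|(0 6 15 5 10 14 2 3 11)(7 16)|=18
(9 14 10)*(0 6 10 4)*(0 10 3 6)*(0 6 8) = (0 6 3 8)(4 10 9 14) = [6, 1, 2, 8, 10, 5, 3, 7, 0, 14, 9, 11, 12, 13, 4]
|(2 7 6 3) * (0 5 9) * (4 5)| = 4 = |(0 4 5 9)(2 7 6 3)|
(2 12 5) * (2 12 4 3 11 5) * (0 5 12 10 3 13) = [5, 1, 4, 11, 13, 10, 6, 7, 8, 9, 3, 12, 2, 0] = (0 5 10 3 11 12 2 4 13)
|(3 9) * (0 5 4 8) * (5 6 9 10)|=8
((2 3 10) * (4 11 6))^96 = ((2 3 10)(4 11 6))^96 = (11)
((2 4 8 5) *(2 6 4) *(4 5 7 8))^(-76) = ((5 6)(7 8))^(-76) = (8)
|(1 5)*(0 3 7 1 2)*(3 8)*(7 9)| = |(0 8 3 9 7 1 5 2)| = 8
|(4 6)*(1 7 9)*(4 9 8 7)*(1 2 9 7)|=10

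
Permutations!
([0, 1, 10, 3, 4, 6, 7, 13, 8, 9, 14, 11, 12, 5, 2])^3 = (14)(5 13 7 6)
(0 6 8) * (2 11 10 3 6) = (0 2 11 10 3 6 8) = [2, 1, 11, 6, 4, 5, 8, 7, 0, 9, 3, 10]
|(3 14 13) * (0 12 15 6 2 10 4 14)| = 10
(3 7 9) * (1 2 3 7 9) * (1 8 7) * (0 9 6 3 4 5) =(0 9 1 2 4 5)(3 6)(7 8) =[9, 2, 4, 6, 5, 0, 3, 8, 7, 1]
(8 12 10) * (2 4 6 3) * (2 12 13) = (2 4 6 3 12 10 8 13) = [0, 1, 4, 12, 6, 5, 3, 7, 13, 9, 8, 11, 10, 2]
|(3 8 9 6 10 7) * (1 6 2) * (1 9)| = 6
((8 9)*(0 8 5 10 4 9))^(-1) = (0 8)(4 10 5 9)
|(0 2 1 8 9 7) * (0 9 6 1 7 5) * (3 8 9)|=9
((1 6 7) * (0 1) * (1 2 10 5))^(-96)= ((0 2 10 5 1 6 7))^(-96)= (0 10 1 7 2 5 6)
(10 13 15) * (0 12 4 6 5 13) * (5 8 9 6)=[12, 1, 2, 3, 5, 13, 8, 7, 9, 6, 0, 11, 4, 15, 14, 10]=(0 12 4 5 13 15 10)(6 8 9)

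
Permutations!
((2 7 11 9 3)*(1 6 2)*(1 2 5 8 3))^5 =(1 2 6 7 5 11 8 9 3)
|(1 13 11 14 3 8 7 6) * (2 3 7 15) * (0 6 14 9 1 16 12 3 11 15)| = 6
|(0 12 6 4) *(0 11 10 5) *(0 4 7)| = 4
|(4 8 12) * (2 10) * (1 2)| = 3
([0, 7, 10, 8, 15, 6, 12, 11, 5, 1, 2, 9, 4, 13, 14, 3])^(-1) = (1 9 11 7)(2 10)(3 15 4 12 6 5 8)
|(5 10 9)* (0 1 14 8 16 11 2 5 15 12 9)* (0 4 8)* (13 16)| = |(0 1 14)(2 5 10 4 8 13 16 11)(9 15 12)| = 24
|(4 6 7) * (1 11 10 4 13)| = 7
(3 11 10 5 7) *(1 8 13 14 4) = (1 8 13 14 4)(3 11 10 5 7) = [0, 8, 2, 11, 1, 7, 6, 3, 13, 9, 5, 10, 12, 14, 4]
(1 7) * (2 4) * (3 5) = (1 7)(2 4)(3 5) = [0, 7, 4, 5, 2, 3, 6, 1]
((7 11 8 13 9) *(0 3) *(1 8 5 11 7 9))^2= ((0 3)(1 8 13)(5 11))^2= (1 13 8)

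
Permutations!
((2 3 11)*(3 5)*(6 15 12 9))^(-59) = (2 5 3 11)(6 15 12 9)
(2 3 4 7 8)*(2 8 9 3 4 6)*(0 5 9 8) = (0 5 9 3 6 2 4 7 8) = [5, 1, 4, 6, 7, 9, 2, 8, 0, 3]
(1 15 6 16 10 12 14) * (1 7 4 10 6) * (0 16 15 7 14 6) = (0 16)(1 7 4 10 12 6 15) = [16, 7, 2, 3, 10, 5, 15, 4, 8, 9, 12, 11, 6, 13, 14, 1, 0]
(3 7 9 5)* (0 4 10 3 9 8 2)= (0 4 10 3 7 8 2)(5 9)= [4, 1, 0, 7, 10, 9, 6, 8, 2, 5, 3]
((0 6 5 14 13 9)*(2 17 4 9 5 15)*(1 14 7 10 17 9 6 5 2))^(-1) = (0 9 2 13 14 1 15 6 4 17 10 7 5)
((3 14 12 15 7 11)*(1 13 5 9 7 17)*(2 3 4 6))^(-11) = ((1 13 5 9 7 11 4 6 2 3 14 12 15 17))^(-11) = (1 9 4 3 15 13 7 6 14 17 5 11 2 12)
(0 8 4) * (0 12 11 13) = (0 8 4 12 11 13) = [8, 1, 2, 3, 12, 5, 6, 7, 4, 9, 10, 13, 11, 0]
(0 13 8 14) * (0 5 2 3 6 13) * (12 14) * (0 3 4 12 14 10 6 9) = (0 3 9)(2 4 12 10 6 13 8 14 5) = [3, 1, 4, 9, 12, 2, 13, 7, 14, 0, 6, 11, 10, 8, 5]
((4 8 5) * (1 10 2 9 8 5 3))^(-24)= ((1 10 2 9 8 3)(4 5))^(-24)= (10)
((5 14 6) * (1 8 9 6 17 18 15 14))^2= ((1 8 9 6 5)(14 17 18 15))^2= (1 9 5 8 6)(14 18)(15 17)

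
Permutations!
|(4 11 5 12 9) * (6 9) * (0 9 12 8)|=|(0 9 4 11 5 8)(6 12)|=6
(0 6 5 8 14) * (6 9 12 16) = [9, 1, 2, 3, 4, 8, 5, 7, 14, 12, 10, 11, 16, 13, 0, 15, 6] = (0 9 12 16 6 5 8 14)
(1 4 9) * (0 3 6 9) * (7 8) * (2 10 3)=(0 2 10 3 6 9 1 4)(7 8)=[2, 4, 10, 6, 0, 5, 9, 8, 7, 1, 3]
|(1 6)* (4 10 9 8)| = |(1 6)(4 10 9 8)| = 4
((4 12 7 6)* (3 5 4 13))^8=((3 5 4 12 7 6 13))^8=(3 5 4 12 7 6 13)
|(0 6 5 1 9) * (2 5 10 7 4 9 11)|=12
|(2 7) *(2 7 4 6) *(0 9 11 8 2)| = |(0 9 11 8 2 4 6)| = 7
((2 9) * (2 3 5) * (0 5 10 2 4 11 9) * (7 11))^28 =(0 5 4 7 11 9 3 10 2)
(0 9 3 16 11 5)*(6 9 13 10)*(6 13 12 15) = (0 12 15 6 9 3 16 11 5)(10 13) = [12, 1, 2, 16, 4, 0, 9, 7, 8, 3, 13, 5, 15, 10, 14, 6, 11]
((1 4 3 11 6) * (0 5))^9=(0 5)(1 6 11 3 4)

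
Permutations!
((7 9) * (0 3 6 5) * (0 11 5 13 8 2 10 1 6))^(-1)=(0 3)(1 10 2 8 13 6)(5 11)(7 9)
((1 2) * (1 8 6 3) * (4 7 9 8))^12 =(1 9)(2 8)(3 7)(4 6)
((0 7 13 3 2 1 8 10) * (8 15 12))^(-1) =((0 7 13 3 2 1 15 12 8 10))^(-1) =(0 10 8 12 15 1 2 3 13 7)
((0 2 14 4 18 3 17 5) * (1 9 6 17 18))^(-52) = ((0 2 14 4 1 9 6 17 5)(3 18))^(-52) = (18)(0 14 1 6 5 2 4 9 17)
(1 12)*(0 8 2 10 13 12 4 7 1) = (0 8 2 10 13 12)(1 4 7) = [8, 4, 10, 3, 7, 5, 6, 1, 2, 9, 13, 11, 0, 12]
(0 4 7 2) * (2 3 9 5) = (0 4 7 3 9 5 2) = [4, 1, 0, 9, 7, 2, 6, 3, 8, 5]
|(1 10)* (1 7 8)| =4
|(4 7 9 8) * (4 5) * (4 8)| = |(4 7 9)(5 8)| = 6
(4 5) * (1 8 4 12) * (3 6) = (1 8 4 5 12)(3 6) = [0, 8, 2, 6, 5, 12, 3, 7, 4, 9, 10, 11, 1]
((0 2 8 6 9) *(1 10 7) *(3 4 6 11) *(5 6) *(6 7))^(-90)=((0 2 8 11 3 4 5 7 1 10 6 9))^(-90)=(0 5)(1 8)(2 7)(3 6)(4 9)(10 11)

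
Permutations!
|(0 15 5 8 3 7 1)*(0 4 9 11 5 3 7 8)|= |(0 15 3 8 7 1 4 9 11 5)|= 10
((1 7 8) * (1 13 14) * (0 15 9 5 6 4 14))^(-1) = (0 13 8 7 1 14 4 6 5 9 15)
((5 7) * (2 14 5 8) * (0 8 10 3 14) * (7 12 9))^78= ((0 8 2)(3 14 5 12 9 7 10))^78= (3 14 5 12 9 7 10)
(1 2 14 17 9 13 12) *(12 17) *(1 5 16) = (1 2 14 12 5 16)(9 13 17) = [0, 2, 14, 3, 4, 16, 6, 7, 8, 13, 10, 11, 5, 17, 12, 15, 1, 9]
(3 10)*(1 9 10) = (1 9 10 3) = [0, 9, 2, 1, 4, 5, 6, 7, 8, 10, 3]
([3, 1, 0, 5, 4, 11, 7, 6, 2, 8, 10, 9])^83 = (0 2 8 9 11 5 3)(6 7)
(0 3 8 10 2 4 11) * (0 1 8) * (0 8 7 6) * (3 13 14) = [13, 7, 4, 8, 11, 5, 0, 6, 10, 9, 2, 1, 12, 14, 3] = (0 13 14 3 8 10 2 4 11 1 7 6)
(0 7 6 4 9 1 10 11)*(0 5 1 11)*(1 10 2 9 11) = (0 7 6 4 11 5 10)(1 2 9) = [7, 2, 9, 3, 11, 10, 4, 6, 8, 1, 0, 5]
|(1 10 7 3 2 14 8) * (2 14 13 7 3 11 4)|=|(1 10 3 14 8)(2 13 7 11 4)|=5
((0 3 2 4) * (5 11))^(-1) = (0 4 2 3)(5 11) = ((0 3 2 4)(5 11))^(-1)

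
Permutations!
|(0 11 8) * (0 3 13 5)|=|(0 11 8 3 13 5)|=6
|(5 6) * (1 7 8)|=6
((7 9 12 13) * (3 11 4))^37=(3 11 4)(7 9 12 13)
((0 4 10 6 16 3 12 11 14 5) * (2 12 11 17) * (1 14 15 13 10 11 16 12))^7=(0 12 4 17 11 2 15 1 13 14 10 5 6)(3 16)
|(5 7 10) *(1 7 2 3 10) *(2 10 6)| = 6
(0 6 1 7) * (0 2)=(0 6 1 7 2)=[6, 7, 0, 3, 4, 5, 1, 2]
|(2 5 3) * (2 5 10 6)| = |(2 10 6)(3 5)| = 6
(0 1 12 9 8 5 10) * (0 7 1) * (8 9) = [0, 12, 2, 3, 4, 10, 6, 1, 5, 9, 7, 11, 8] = (1 12 8 5 10 7)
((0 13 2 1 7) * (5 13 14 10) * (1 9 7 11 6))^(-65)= (0 7 9 2 13 5 10 14)(1 11 6)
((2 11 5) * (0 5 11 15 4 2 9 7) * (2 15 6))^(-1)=((0 5 9 7)(2 6)(4 15))^(-1)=(0 7 9 5)(2 6)(4 15)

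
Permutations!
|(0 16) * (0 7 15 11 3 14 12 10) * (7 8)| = 10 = |(0 16 8 7 15 11 3 14 12 10)|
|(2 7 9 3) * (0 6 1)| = 12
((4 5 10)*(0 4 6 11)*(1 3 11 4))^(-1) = (0 11 3 1)(4 6 10 5)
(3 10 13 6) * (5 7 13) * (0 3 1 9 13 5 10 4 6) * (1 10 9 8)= [3, 8, 2, 4, 6, 7, 10, 5, 1, 13, 9, 11, 12, 0]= (0 3 4 6 10 9 13)(1 8)(5 7)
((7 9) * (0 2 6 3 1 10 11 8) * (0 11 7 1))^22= ((0 2 6 3)(1 10 7 9)(8 11))^22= (11)(0 6)(1 7)(2 3)(9 10)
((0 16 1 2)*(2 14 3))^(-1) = (0 2 3 14 1 16)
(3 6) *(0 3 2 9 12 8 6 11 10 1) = [3, 0, 9, 11, 4, 5, 2, 7, 6, 12, 1, 10, 8] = (0 3 11 10 1)(2 9 12 8 6)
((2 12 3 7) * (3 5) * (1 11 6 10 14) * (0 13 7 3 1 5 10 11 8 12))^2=((0 13 7 2)(1 8 12 10 14 5)(6 11))^2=(0 7)(1 12 14)(2 13)(5 8 10)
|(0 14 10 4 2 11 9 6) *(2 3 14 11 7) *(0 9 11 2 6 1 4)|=10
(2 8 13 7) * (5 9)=[0, 1, 8, 3, 4, 9, 6, 2, 13, 5, 10, 11, 12, 7]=(2 8 13 7)(5 9)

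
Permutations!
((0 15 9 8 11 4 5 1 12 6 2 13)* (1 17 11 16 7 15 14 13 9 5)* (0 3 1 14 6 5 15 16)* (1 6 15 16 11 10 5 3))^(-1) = (0 8 9 2 6 3 12 1 13 14 4 11 7 16 15)(5 10 17)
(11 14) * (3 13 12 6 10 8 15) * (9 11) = (3 13 12 6 10 8 15)(9 11 14) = [0, 1, 2, 13, 4, 5, 10, 7, 15, 11, 8, 14, 6, 12, 9, 3]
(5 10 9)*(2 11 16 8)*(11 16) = [0, 1, 16, 3, 4, 10, 6, 7, 2, 5, 9, 11, 12, 13, 14, 15, 8] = (2 16 8)(5 10 9)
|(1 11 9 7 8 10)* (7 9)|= 5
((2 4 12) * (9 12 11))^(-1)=(2 12 9 11 4)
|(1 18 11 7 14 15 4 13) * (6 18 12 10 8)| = 12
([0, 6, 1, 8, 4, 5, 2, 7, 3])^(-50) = [0, 6, 1, 3, 4, 5, 2, 7, 8]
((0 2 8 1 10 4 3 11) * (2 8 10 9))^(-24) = (0 9 4)(1 10 11)(2 3 8) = ((0 8 1 9 2 10 4 3 11))^(-24)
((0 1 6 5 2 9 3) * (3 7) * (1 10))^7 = ((0 10 1 6 5 2 9 7 3))^7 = (0 7 2 6 10 3 9 5 1)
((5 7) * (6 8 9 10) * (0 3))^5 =((0 3)(5 7)(6 8 9 10))^5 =(0 3)(5 7)(6 8 9 10)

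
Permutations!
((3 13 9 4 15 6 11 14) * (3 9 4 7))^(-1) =(3 7 9 14 11 6 15 4 13) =((3 13 4 15 6 11 14 9 7))^(-1)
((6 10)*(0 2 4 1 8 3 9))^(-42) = ((0 2 4 1 8 3 9)(6 10))^(-42) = (10)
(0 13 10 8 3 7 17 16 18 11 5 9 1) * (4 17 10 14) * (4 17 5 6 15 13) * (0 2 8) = (0 4 5 9 1 2 8 3 7 10)(6 15 13 14 17 16 18 11) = [4, 2, 8, 7, 5, 9, 15, 10, 3, 1, 0, 6, 12, 14, 17, 13, 18, 16, 11]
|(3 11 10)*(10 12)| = 4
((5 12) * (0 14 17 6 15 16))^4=(0 15 17)(6 14 16)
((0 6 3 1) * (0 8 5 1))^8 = ((0 6 3)(1 8 5))^8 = (0 3 6)(1 5 8)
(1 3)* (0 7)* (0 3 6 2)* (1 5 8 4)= (0 7 3 5 8 4 1 6 2)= [7, 6, 0, 5, 1, 8, 2, 3, 4]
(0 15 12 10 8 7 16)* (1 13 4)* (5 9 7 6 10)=[15, 13, 2, 3, 1, 9, 10, 16, 6, 7, 8, 11, 5, 4, 14, 12, 0]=(0 15 12 5 9 7 16)(1 13 4)(6 10 8)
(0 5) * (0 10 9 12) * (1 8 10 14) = (0 5 14 1 8 10 9 12) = [5, 8, 2, 3, 4, 14, 6, 7, 10, 12, 9, 11, 0, 13, 1]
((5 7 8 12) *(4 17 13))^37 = (4 17 13)(5 7 8 12) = ((4 17 13)(5 7 8 12))^37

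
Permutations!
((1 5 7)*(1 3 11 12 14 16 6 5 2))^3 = (1 2)(3 14 5 11 16 7 12 6)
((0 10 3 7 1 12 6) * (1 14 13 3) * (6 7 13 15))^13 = (0 14 1 6 7 10 15 12)(3 13)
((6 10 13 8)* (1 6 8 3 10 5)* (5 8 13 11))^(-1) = (1 5 11 10 3 13 8 6)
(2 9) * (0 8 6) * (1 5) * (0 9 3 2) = (0 8 6 9)(1 5)(2 3) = [8, 5, 3, 2, 4, 1, 9, 7, 6, 0]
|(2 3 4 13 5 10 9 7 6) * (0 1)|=18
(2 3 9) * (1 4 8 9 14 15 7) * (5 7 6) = (1 4 8 9 2 3 14 15 6 5 7) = [0, 4, 3, 14, 8, 7, 5, 1, 9, 2, 10, 11, 12, 13, 15, 6]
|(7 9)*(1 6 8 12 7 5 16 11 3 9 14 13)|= 35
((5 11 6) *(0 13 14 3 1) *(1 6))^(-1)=((0 13 14 3 6 5 11 1))^(-1)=(0 1 11 5 6 3 14 13)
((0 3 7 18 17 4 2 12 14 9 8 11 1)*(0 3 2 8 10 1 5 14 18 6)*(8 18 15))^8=((0 2 12 15 8 11 5 14 9 10 1 3 7 6)(4 18 17))^8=(0 9 12 1 8 7 5)(2 10 15 3 11 6 14)(4 17 18)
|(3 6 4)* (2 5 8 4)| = 6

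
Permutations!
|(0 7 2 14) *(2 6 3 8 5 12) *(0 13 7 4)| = |(0 4)(2 14 13 7 6 3 8 5 12)| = 18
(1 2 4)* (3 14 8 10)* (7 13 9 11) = (1 2 4)(3 14 8 10)(7 13 9 11) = [0, 2, 4, 14, 1, 5, 6, 13, 10, 11, 3, 7, 12, 9, 8]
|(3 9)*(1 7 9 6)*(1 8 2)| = 7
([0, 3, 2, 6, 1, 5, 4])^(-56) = (6)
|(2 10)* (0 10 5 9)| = 5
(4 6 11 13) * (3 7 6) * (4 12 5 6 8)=(3 7 8 4)(5 6 11 13 12)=[0, 1, 2, 7, 3, 6, 11, 8, 4, 9, 10, 13, 5, 12]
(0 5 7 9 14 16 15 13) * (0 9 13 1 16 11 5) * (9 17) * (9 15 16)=(1 9 14 11 5 7 13 17 15)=[0, 9, 2, 3, 4, 7, 6, 13, 8, 14, 10, 5, 12, 17, 11, 1, 16, 15]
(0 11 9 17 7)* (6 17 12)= (0 11 9 12 6 17 7)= [11, 1, 2, 3, 4, 5, 17, 0, 8, 12, 10, 9, 6, 13, 14, 15, 16, 7]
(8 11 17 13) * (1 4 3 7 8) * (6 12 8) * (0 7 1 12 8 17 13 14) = (0 7 6 8 11 13 12 17 14)(1 4 3) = [7, 4, 2, 1, 3, 5, 8, 6, 11, 9, 10, 13, 17, 12, 0, 15, 16, 14]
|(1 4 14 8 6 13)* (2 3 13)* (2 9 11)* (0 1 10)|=|(0 1 4 14 8 6 9 11 2 3 13 10)|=12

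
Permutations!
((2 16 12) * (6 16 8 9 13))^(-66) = ((2 8 9 13 6 16 12))^(-66) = (2 6 8 16 9 12 13)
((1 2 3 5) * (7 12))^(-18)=((1 2 3 5)(7 12))^(-18)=(12)(1 3)(2 5)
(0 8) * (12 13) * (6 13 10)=(0 8)(6 13 12 10)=[8, 1, 2, 3, 4, 5, 13, 7, 0, 9, 6, 11, 10, 12]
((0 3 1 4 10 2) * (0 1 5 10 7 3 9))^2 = (1 7 5 2 4 3 10)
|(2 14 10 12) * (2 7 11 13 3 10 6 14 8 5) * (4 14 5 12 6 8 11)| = 35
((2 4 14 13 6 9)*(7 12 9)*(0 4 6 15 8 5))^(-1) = (0 5 8 15 13 14 4)(2 9 12 7 6)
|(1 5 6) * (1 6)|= 2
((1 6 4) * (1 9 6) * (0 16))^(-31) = ((0 16)(4 9 6))^(-31) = (0 16)(4 6 9)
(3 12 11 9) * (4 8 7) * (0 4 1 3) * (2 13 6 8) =[4, 3, 13, 12, 2, 5, 8, 1, 7, 0, 10, 9, 11, 6] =(0 4 2 13 6 8 7 1 3 12 11 9)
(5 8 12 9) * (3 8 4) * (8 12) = (3 12 9 5 4) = [0, 1, 2, 12, 3, 4, 6, 7, 8, 5, 10, 11, 9]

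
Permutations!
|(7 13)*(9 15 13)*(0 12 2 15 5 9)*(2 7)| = 6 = |(0 12 7)(2 15 13)(5 9)|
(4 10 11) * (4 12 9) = [0, 1, 2, 3, 10, 5, 6, 7, 8, 4, 11, 12, 9] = (4 10 11 12 9)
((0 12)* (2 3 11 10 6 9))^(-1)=(0 12)(2 9 6 10 11 3)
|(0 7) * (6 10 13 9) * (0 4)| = 12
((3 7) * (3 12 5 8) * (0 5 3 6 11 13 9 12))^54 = (0 11 3 8 9)(5 13 7 6 12)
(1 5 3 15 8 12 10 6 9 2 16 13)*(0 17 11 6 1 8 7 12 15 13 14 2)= (0 17 11 6 9)(1 5 3 13 8 15 7 12 10)(2 16 14)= [17, 5, 16, 13, 4, 3, 9, 12, 15, 0, 1, 6, 10, 8, 2, 7, 14, 11]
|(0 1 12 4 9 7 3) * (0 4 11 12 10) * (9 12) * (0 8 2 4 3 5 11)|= |(0 1 10 8 2 4 12)(5 11 9 7)|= 28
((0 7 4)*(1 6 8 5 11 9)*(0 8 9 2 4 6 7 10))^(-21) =(0 10)(1 9 6 7)(2 11 5 8 4)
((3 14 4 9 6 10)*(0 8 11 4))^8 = (0 14 3 10 6 9 4 11 8)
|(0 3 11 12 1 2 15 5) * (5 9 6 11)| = |(0 3 5)(1 2 15 9 6 11 12)| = 21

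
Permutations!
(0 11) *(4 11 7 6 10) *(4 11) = [7, 1, 2, 3, 4, 5, 10, 6, 8, 9, 11, 0] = (0 7 6 10 11)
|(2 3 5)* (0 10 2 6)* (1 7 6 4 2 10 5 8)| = |(10)(0 5 4 2 3 8 1 7 6)| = 9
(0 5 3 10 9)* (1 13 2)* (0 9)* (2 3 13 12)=(0 5 13 3 10)(1 12 2)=[5, 12, 1, 10, 4, 13, 6, 7, 8, 9, 0, 11, 2, 3]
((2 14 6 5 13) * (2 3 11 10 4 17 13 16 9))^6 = (17)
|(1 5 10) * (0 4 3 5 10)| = 4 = |(0 4 3 5)(1 10)|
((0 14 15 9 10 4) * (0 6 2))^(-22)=(0 15 10 6)(2 14 9 4)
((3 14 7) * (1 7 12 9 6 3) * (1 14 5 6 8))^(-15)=(1 12)(7 9)(8 14)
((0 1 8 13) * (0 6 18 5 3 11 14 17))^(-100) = ((0 1 8 13 6 18 5 3 11 14 17))^(-100) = (0 17 14 11 3 5 18 6 13 8 1)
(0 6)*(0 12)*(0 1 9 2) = (0 6 12 1 9 2) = [6, 9, 0, 3, 4, 5, 12, 7, 8, 2, 10, 11, 1]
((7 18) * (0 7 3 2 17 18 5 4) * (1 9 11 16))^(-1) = ((0 7 5 4)(1 9 11 16)(2 17 18 3))^(-1) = (0 4 5 7)(1 16 11 9)(2 3 18 17)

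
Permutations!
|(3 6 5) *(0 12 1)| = |(0 12 1)(3 6 5)| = 3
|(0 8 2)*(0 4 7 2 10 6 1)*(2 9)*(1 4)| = |(0 8 10 6 4 7 9 2 1)| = 9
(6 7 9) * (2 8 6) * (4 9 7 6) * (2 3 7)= [0, 1, 8, 7, 9, 5, 6, 2, 4, 3]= (2 8 4 9 3 7)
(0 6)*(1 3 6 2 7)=(0 2 7 1 3 6)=[2, 3, 7, 6, 4, 5, 0, 1]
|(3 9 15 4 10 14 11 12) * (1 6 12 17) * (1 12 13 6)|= 18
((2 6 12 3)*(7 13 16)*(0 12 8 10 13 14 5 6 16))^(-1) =(0 13 10 8 6 5 14 7 16 2 3 12)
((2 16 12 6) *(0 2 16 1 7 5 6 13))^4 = (0 5 13 7 12 1 16 2 6)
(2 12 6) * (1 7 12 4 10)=(1 7 12 6 2 4 10)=[0, 7, 4, 3, 10, 5, 2, 12, 8, 9, 1, 11, 6]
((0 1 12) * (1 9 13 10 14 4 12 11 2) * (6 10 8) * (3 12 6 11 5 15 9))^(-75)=((0 3 12)(1 5 15 9 13 8 11 2)(4 6 10 14))^(-75)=(1 8 15 2 13 5 11 9)(4 6 10 14)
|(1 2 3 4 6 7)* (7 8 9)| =8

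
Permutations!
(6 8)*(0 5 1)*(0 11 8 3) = (0 5 1 11 8 6 3) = [5, 11, 2, 0, 4, 1, 3, 7, 6, 9, 10, 8]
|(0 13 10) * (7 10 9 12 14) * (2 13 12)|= 15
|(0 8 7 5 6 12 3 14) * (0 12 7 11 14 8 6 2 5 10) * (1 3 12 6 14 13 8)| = |(0 14 6 7 10)(1 3)(2 5)(8 11 13)| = 30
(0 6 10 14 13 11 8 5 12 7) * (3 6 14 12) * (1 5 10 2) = (0 14 13 11 8 10 12 7)(1 5 3 6 2) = [14, 5, 1, 6, 4, 3, 2, 0, 10, 9, 12, 8, 7, 11, 13]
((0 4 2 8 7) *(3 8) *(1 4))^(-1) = (0 7 8 3 2 4 1)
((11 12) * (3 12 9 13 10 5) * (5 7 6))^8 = (3 5 6 7 10 13 9 11 12)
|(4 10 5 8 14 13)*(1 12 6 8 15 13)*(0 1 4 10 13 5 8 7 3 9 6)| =60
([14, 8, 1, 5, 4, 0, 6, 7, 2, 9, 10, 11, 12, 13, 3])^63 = (0 5 3 14)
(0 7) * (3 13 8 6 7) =[3, 1, 2, 13, 4, 5, 7, 0, 6, 9, 10, 11, 12, 8] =(0 3 13 8 6 7)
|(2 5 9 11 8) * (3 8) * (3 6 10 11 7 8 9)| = 6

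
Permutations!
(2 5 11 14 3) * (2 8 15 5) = (3 8 15 5 11 14) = [0, 1, 2, 8, 4, 11, 6, 7, 15, 9, 10, 14, 12, 13, 3, 5]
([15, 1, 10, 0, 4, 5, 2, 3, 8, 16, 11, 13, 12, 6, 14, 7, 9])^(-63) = (0 15 7 3)(2 11 6 10 13)(9 16)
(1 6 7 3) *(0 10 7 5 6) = [10, 0, 2, 1, 4, 6, 5, 3, 8, 9, 7] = (0 10 7 3 1)(5 6)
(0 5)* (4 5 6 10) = (0 6 10 4 5) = [6, 1, 2, 3, 5, 0, 10, 7, 8, 9, 4]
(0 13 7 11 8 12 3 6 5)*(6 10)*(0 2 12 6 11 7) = (0 13)(2 12 3 10 11 8 6 5) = [13, 1, 12, 10, 4, 2, 5, 7, 6, 9, 11, 8, 3, 0]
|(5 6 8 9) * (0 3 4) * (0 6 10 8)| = 4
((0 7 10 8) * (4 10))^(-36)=(0 8 10 4 7)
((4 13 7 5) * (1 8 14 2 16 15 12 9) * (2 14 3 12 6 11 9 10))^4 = ((1 8 3 12 10 2 16 15 6 11 9)(4 13 7 5))^4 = (1 10 6 8 2 11 3 16 9 12 15)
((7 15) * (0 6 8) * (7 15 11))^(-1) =((15)(0 6 8)(7 11))^(-1) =(15)(0 8 6)(7 11)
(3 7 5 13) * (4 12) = [0, 1, 2, 7, 12, 13, 6, 5, 8, 9, 10, 11, 4, 3] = (3 7 5 13)(4 12)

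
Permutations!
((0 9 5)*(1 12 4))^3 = (12)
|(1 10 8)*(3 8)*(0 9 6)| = 12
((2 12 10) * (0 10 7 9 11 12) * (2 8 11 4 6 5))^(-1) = ((0 10 8 11 12 7 9 4 6 5 2))^(-1) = (0 2 5 6 4 9 7 12 11 8 10)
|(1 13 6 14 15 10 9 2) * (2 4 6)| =|(1 13 2)(4 6 14 15 10 9)| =6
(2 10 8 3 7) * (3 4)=(2 10 8 4 3 7)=[0, 1, 10, 7, 3, 5, 6, 2, 4, 9, 8]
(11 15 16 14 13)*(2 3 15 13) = [0, 1, 3, 15, 4, 5, 6, 7, 8, 9, 10, 13, 12, 11, 2, 16, 14] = (2 3 15 16 14)(11 13)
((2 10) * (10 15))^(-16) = ((2 15 10))^(-16) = (2 10 15)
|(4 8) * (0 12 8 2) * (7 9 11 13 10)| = 5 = |(0 12 8 4 2)(7 9 11 13 10)|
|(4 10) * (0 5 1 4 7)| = 6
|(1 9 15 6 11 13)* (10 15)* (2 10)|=|(1 9 2 10 15 6 11 13)|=8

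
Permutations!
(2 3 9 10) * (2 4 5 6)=(2 3 9 10 4 5 6)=[0, 1, 3, 9, 5, 6, 2, 7, 8, 10, 4]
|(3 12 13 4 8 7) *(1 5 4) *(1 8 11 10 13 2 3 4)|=6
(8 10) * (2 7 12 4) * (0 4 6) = (0 4 2 7 12 6)(8 10) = [4, 1, 7, 3, 2, 5, 0, 12, 10, 9, 8, 11, 6]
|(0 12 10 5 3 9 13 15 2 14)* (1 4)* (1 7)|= 30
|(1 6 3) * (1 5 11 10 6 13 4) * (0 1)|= 20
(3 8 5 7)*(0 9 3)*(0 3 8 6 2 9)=(2 9 8 5 7 3 6)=[0, 1, 9, 6, 4, 7, 2, 3, 5, 8]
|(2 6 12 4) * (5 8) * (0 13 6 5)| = 8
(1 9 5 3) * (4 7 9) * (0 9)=[9, 4, 2, 1, 7, 3, 6, 0, 8, 5]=(0 9 5 3 1 4 7)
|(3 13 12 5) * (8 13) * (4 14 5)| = 7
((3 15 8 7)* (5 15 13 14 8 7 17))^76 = ((3 13 14 8 17 5 15 7))^76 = (3 17)(5 13)(7 8)(14 15)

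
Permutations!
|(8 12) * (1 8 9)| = 4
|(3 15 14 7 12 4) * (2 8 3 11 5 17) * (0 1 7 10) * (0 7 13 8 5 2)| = |(0 1 13 8 3 15 14 10 7 12 4 11 2 5 17)| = 15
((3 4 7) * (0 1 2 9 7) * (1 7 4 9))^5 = ((0 7 3 9 4)(1 2))^5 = (9)(1 2)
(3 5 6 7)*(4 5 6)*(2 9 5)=(2 9 5 4)(3 6 7)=[0, 1, 9, 6, 2, 4, 7, 3, 8, 5]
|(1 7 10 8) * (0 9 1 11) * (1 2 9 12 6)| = |(0 12 6 1 7 10 8 11)(2 9)| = 8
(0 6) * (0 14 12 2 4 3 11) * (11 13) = (0 6 14 12 2 4 3 13 11) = [6, 1, 4, 13, 3, 5, 14, 7, 8, 9, 10, 0, 2, 11, 12]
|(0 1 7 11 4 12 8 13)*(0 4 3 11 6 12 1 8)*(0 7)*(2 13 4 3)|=12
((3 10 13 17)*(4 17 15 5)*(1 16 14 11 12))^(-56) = ((1 16 14 11 12)(3 10 13 15 5 4 17))^(-56) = (17)(1 12 11 14 16)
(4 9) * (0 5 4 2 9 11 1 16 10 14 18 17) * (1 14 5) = (0 1 16 10 5 4 11 14 18 17)(2 9) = [1, 16, 9, 3, 11, 4, 6, 7, 8, 2, 5, 14, 12, 13, 18, 15, 10, 0, 17]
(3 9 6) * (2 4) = (2 4)(3 9 6) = [0, 1, 4, 9, 2, 5, 3, 7, 8, 6]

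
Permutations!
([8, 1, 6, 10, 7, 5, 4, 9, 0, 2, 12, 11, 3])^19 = (0 8)(2 9 7 4 6)(3 10 12)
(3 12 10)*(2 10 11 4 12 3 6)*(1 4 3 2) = (1 4 12 11 3 2 10 6) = [0, 4, 10, 2, 12, 5, 1, 7, 8, 9, 6, 3, 11]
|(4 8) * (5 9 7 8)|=5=|(4 5 9 7 8)|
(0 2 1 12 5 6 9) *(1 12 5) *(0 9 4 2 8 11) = (0 8 11)(1 5 6 4 2 12) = [8, 5, 12, 3, 2, 6, 4, 7, 11, 9, 10, 0, 1]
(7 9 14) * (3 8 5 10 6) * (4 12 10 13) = [0, 1, 2, 8, 12, 13, 3, 9, 5, 14, 6, 11, 10, 4, 7] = (3 8 5 13 4 12 10 6)(7 9 14)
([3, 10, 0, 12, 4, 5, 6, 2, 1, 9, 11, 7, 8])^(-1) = (0 2 7 11 10 1 8 12 3)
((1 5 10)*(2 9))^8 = (1 10 5)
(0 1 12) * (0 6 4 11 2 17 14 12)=(0 1)(2 17 14 12 6 4 11)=[1, 0, 17, 3, 11, 5, 4, 7, 8, 9, 10, 2, 6, 13, 12, 15, 16, 14]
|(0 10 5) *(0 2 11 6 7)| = |(0 10 5 2 11 6 7)| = 7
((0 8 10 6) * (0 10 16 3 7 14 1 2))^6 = ((0 8 16 3 7 14 1 2)(6 10))^6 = (0 1 7 16)(2 14 3 8)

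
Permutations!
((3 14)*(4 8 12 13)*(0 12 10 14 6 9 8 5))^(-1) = ((0 12 13 4 5)(3 6 9 8 10 14))^(-1) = (0 5 4 13 12)(3 14 10 8 9 6)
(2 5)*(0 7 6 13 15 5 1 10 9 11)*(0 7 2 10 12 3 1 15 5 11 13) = (0 2 15 11 7 6)(1 12 3)(5 10 9 13) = [2, 12, 15, 1, 4, 10, 0, 6, 8, 13, 9, 7, 3, 5, 14, 11]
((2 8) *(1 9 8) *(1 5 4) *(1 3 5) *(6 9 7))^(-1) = ((1 7 6 9 8 2)(3 5 4))^(-1) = (1 2 8 9 6 7)(3 4 5)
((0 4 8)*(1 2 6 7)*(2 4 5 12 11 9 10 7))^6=(0 7 12 4 9)(1 11 8 10 5)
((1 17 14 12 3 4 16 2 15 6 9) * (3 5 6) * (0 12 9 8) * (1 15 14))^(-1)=(0 8 6 5 12)(1 17)(2 16 4 3 15 9 14)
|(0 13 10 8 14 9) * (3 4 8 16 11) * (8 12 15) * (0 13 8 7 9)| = 30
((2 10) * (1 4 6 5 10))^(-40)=(1 6 10)(2 4 5)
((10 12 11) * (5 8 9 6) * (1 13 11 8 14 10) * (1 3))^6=(1 11)(3 13)(5 6 9 8 12 10 14)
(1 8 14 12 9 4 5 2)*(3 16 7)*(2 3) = (1 8 14 12 9 4 5 3 16 7 2) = [0, 8, 1, 16, 5, 3, 6, 2, 14, 4, 10, 11, 9, 13, 12, 15, 7]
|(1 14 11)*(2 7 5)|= 3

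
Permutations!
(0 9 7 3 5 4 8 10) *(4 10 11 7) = (0 9 4 8 11 7 3 5 10) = [9, 1, 2, 5, 8, 10, 6, 3, 11, 4, 0, 7]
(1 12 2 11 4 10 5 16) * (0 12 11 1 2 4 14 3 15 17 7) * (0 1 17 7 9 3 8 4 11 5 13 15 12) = (1 5 16 2 17 9 3 12 11 14 8 4 10 13 15 7) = [0, 5, 17, 12, 10, 16, 6, 1, 4, 3, 13, 14, 11, 15, 8, 7, 2, 9]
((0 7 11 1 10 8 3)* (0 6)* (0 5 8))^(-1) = (0 10 1 11 7)(3 8 5 6)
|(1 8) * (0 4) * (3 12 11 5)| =|(0 4)(1 8)(3 12 11 5)| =4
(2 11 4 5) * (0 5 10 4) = [5, 1, 11, 3, 10, 2, 6, 7, 8, 9, 4, 0] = (0 5 2 11)(4 10)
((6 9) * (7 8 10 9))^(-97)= (6 10 7 9 8)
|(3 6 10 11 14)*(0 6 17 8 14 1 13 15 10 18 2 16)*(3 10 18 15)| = |(0 6 15 18 2 16)(1 13 3 17 8 14 10 11)| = 24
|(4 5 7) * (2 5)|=|(2 5 7 4)|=4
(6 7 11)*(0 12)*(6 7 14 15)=[12, 1, 2, 3, 4, 5, 14, 11, 8, 9, 10, 7, 0, 13, 15, 6]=(0 12)(6 14 15)(7 11)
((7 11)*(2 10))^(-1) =((2 10)(7 11))^(-1) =(2 10)(7 11)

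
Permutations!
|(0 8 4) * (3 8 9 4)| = 6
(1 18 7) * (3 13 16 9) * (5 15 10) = (1 18 7)(3 13 16 9)(5 15 10) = [0, 18, 2, 13, 4, 15, 6, 1, 8, 3, 5, 11, 12, 16, 14, 10, 9, 17, 7]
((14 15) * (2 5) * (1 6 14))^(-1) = (1 15 14 6)(2 5)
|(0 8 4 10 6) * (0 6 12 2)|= 6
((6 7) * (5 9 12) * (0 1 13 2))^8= (13)(5 12 9)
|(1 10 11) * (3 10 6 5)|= |(1 6 5 3 10 11)|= 6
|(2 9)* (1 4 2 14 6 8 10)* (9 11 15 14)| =|(1 4 2 11 15 14 6 8 10)| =9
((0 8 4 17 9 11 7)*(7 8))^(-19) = (0 7)(4 17 9 11 8)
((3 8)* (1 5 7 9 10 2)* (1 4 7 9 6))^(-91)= ((1 5 9 10 2 4 7 6)(3 8))^(-91)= (1 4 9 6 2 5 7 10)(3 8)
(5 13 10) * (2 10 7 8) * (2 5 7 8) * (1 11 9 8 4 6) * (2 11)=(1 2 10 7 11 9 8 5 13 4 6)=[0, 2, 10, 3, 6, 13, 1, 11, 5, 8, 7, 9, 12, 4]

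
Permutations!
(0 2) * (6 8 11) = (0 2)(6 8 11) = [2, 1, 0, 3, 4, 5, 8, 7, 11, 9, 10, 6]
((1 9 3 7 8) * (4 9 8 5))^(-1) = (1 8)(3 9 4 5 7)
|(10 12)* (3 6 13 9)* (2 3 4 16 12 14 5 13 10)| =11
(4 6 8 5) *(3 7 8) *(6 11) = (3 7 8 5 4 11 6) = [0, 1, 2, 7, 11, 4, 3, 8, 5, 9, 10, 6]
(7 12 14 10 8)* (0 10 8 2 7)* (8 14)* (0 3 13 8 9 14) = (0 10 2 7 12 9 14)(3 13 8) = [10, 1, 7, 13, 4, 5, 6, 12, 3, 14, 2, 11, 9, 8, 0]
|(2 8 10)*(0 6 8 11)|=6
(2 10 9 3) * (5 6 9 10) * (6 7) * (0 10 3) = [10, 1, 5, 2, 4, 7, 9, 6, 8, 0, 3] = (0 10 3 2 5 7 6 9)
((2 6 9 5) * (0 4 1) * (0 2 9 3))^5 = ((0 4 1 2 6 3)(5 9))^5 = (0 3 6 2 1 4)(5 9)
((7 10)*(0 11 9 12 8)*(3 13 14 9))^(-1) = (0 8 12 9 14 13 3 11)(7 10)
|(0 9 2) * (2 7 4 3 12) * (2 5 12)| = |(0 9 7 4 3 2)(5 12)| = 6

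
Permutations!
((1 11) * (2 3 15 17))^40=((1 11)(2 3 15 17))^40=(17)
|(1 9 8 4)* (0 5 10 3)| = |(0 5 10 3)(1 9 8 4)| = 4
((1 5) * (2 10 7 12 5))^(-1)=((1 2 10 7 12 5))^(-1)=(1 5 12 7 10 2)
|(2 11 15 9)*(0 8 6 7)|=4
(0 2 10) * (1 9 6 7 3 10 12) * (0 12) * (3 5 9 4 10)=[2, 4, 0, 3, 10, 9, 7, 5, 8, 6, 12, 11, 1]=(0 2)(1 4 10 12)(5 9 6 7)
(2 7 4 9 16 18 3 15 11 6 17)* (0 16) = (0 16 18 3 15 11 6 17 2 7 4 9) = [16, 1, 7, 15, 9, 5, 17, 4, 8, 0, 10, 6, 12, 13, 14, 11, 18, 2, 3]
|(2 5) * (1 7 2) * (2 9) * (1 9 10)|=3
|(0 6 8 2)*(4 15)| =|(0 6 8 2)(4 15)| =4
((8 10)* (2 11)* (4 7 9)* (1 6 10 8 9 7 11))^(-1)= (1 2 11 4 9 10 6)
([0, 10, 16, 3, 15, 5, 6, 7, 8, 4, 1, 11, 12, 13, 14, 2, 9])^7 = [0, 10, 9, 3, 2, 5, 6, 7, 8, 15, 1, 11, 12, 13, 14, 16, 4]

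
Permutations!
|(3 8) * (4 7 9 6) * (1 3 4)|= |(1 3 8 4 7 9 6)|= 7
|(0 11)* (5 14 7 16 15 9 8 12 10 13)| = |(0 11)(5 14 7 16 15 9 8 12 10 13)| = 10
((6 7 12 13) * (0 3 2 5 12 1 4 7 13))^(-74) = (13)(0 3 2 5 12)(1 4 7)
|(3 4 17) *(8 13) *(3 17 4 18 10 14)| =4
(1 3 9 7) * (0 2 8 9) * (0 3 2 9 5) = (0 9 7 1 2 8 5) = [9, 2, 8, 3, 4, 0, 6, 1, 5, 7]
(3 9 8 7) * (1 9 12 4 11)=(1 9 8 7 3 12 4 11)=[0, 9, 2, 12, 11, 5, 6, 3, 7, 8, 10, 1, 4]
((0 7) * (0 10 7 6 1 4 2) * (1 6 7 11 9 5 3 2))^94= (0 3 9 10)(2 5 11 7)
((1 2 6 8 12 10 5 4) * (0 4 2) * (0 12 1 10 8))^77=((0 4 10 5 2 6)(1 12 8))^77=(0 6 2 5 10 4)(1 8 12)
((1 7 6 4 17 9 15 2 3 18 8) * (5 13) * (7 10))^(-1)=(1 8 18 3 2 15 9 17 4 6 7 10)(5 13)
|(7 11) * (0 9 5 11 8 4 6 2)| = 9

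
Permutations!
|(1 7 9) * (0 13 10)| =3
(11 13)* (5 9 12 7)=(5 9 12 7)(11 13)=[0, 1, 2, 3, 4, 9, 6, 5, 8, 12, 10, 13, 7, 11]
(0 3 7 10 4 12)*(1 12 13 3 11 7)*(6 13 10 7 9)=(0 11 9 6 13 3 1 12)(4 10)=[11, 12, 2, 1, 10, 5, 13, 7, 8, 6, 4, 9, 0, 3]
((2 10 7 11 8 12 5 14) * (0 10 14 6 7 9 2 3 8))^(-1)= ((0 10 9 2 14 3 8 12 5 6 7 11))^(-1)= (0 11 7 6 5 12 8 3 14 2 9 10)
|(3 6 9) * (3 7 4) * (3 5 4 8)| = 10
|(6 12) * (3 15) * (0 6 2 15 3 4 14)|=|(0 6 12 2 15 4 14)|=7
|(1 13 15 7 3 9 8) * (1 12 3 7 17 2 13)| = |(2 13 15 17)(3 9 8 12)| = 4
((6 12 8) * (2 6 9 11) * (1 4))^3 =(1 4)(2 8)(6 9)(11 12)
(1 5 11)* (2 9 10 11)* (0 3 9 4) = (0 3 9 10 11 1 5 2 4) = [3, 5, 4, 9, 0, 2, 6, 7, 8, 10, 11, 1]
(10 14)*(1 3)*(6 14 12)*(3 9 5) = (1 9 5 3)(6 14 10 12) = [0, 9, 2, 1, 4, 3, 14, 7, 8, 5, 12, 11, 6, 13, 10]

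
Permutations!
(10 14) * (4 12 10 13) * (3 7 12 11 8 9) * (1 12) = (1 12 10 14 13 4 11 8 9 3 7) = [0, 12, 2, 7, 11, 5, 6, 1, 9, 3, 14, 8, 10, 4, 13]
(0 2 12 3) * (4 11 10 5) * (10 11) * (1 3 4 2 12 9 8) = (0 12 4 10 5 2 9 8 1 3) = [12, 3, 9, 0, 10, 2, 6, 7, 1, 8, 5, 11, 4]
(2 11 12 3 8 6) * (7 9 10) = [0, 1, 11, 8, 4, 5, 2, 9, 6, 10, 7, 12, 3] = (2 11 12 3 8 6)(7 9 10)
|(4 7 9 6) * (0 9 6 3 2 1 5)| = |(0 9 3 2 1 5)(4 7 6)| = 6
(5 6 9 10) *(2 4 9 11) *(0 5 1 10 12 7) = (0 5 6 11 2 4 9 12 7)(1 10) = [5, 10, 4, 3, 9, 6, 11, 0, 8, 12, 1, 2, 7]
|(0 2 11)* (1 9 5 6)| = 12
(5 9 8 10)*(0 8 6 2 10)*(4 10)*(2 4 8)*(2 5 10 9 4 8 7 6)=(10)(0 5 4 9 2 7 6 8)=[5, 1, 7, 3, 9, 4, 8, 6, 0, 2, 10]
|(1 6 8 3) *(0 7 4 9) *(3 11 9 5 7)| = 21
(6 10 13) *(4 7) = [0, 1, 2, 3, 7, 5, 10, 4, 8, 9, 13, 11, 12, 6] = (4 7)(6 10 13)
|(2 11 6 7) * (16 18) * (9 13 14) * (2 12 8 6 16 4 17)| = 12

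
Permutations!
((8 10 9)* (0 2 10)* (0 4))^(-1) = ((0 2 10 9 8 4))^(-1) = (0 4 8 9 10 2)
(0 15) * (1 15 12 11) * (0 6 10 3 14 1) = (0 12 11)(1 15 6 10 3 14) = [12, 15, 2, 14, 4, 5, 10, 7, 8, 9, 3, 0, 11, 13, 1, 6]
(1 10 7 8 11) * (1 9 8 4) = (1 10 7 4)(8 11 9) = [0, 10, 2, 3, 1, 5, 6, 4, 11, 8, 7, 9]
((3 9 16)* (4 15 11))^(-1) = ((3 9 16)(4 15 11))^(-1) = (3 16 9)(4 11 15)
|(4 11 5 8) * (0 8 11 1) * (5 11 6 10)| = |(11)(0 8 4 1)(5 6 10)| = 12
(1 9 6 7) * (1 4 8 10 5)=(1 9 6 7 4 8 10 5)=[0, 9, 2, 3, 8, 1, 7, 4, 10, 6, 5]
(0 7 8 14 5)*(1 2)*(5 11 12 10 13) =(0 7 8 14 11 12 10 13 5)(1 2) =[7, 2, 1, 3, 4, 0, 6, 8, 14, 9, 13, 12, 10, 5, 11]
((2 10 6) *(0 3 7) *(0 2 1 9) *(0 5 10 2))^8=(0 7 3)(1 10 9 6 5)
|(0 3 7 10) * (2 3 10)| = |(0 10)(2 3 7)| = 6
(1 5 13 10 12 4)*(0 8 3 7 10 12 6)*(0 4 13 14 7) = (0 8 3)(1 5 14 7 10 6 4)(12 13) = [8, 5, 2, 0, 1, 14, 4, 10, 3, 9, 6, 11, 13, 12, 7]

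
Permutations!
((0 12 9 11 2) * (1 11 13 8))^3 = (0 13 11 12 8 2 9 1) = ((0 12 9 13 8 1 11 2))^3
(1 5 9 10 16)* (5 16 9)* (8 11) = [0, 16, 2, 3, 4, 5, 6, 7, 11, 10, 9, 8, 12, 13, 14, 15, 1] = (1 16)(8 11)(9 10)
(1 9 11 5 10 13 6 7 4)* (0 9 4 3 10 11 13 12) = (0 9 13 6 7 3 10 12)(1 4)(5 11) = [9, 4, 2, 10, 1, 11, 7, 3, 8, 13, 12, 5, 0, 6]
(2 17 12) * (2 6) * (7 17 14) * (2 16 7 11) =(2 14 11)(6 16 7 17 12) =[0, 1, 14, 3, 4, 5, 16, 17, 8, 9, 10, 2, 6, 13, 11, 15, 7, 12]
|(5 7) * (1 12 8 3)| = |(1 12 8 3)(5 7)| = 4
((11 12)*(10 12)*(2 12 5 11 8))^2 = ((2 12 8)(5 11 10))^2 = (2 8 12)(5 10 11)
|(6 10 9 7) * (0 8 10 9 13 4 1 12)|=|(0 8 10 13 4 1 12)(6 9 7)|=21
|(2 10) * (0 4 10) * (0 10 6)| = |(0 4 6)(2 10)| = 6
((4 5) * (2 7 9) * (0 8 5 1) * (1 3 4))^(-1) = (0 1 5 8)(2 9 7)(3 4)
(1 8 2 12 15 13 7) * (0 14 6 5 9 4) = (0 14 6 5 9 4)(1 8 2 12 15 13 7) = [14, 8, 12, 3, 0, 9, 5, 1, 2, 4, 10, 11, 15, 7, 6, 13]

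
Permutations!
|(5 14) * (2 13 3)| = 6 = |(2 13 3)(5 14)|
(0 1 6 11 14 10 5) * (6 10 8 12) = [1, 10, 2, 3, 4, 0, 11, 7, 12, 9, 5, 14, 6, 13, 8] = (0 1 10 5)(6 11 14 8 12)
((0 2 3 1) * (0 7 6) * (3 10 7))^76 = (0 2 10 7 6)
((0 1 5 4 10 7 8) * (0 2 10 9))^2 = (0 5 9 1 4)(2 7)(8 10)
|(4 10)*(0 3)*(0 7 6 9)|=10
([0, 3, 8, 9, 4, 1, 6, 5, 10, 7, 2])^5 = [0, 1, 10, 3, 4, 5, 6, 7, 2, 9, 8]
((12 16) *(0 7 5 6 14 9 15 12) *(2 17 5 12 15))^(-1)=(0 16 12 7)(2 9 14 6 5 17)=((0 7 12 16)(2 17 5 6 14 9))^(-1)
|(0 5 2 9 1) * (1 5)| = 6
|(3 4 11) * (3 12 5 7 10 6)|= 8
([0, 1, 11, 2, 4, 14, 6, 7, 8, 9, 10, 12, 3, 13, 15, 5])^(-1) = [0, 1, 3, 12, 4, 15, 6, 7, 8, 9, 10, 2, 11, 13, 5, 14]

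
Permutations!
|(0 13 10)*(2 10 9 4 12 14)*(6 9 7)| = |(0 13 7 6 9 4 12 14 2 10)| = 10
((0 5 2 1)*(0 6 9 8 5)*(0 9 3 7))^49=((0 9 8 5 2 1 6 3 7))^49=(0 2 7 5 3 8 6 9 1)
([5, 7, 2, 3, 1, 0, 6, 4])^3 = (7)(0 5)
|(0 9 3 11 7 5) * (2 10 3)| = 8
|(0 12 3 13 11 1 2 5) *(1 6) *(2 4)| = 10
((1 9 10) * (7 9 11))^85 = (11)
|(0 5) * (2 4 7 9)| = 4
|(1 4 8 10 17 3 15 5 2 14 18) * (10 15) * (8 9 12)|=30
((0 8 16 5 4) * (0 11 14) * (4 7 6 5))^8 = (0 16 11)(4 14 8)(5 6 7)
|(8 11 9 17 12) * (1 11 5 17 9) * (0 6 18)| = 12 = |(0 6 18)(1 11)(5 17 12 8)|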